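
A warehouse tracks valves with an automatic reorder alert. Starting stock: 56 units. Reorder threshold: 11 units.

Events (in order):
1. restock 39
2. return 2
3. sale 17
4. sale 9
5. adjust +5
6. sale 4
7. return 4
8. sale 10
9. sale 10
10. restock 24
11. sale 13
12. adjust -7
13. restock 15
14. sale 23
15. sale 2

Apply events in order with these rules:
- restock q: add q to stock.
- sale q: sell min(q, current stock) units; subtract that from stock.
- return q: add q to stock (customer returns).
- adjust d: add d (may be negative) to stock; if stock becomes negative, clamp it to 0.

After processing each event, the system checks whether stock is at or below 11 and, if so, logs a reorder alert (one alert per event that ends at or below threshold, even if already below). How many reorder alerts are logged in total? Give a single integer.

Answer: 0

Derivation:
Processing events:
Start: stock = 56
  Event 1 (restock 39): 56 + 39 = 95
  Event 2 (return 2): 95 + 2 = 97
  Event 3 (sale 17): sell min(17,97)=17. stock: 97 - 17 = 80. total_sold = 17
  Event 4 (sale 9): sell min(9,80)=9. stock: 80 - 9 = 71. total_sold = 26
  Event 5 (adjust +5): 71 + 5 = 76
  Event 6 (sale 4): sell min(4,76)=4. stock: 76 - 4 = 72. total_sold = 30
  Event 7 (return 4): 72 + 4 = 76
  Event 8 (sale 10): sell min(10,76)=10. stock: 76 - 10 = 66. total_sold = 40
  Event 9 (sale 10): sell min(10,66)=10. stock: 66 - 10 = 56. total_sold = 50
  Event 10 (restock 24): 56 + 24 = 80
  Event 11 (sale 13): sell min(13,80)=13. stock: 80 - 13 = 67. total_sold = 63
  Event 12 (adjust -7): 67 + -7 = 60
  Event 13 (restock 15): 60 + 15 = 75
  Event 14 (sale 23): sell min(23,75)=23. stock: 75 - 23 = 52. total_sold = 86
  Event 15 (sale 2): sell min(2,52)=2. stock: 52 - 2 = 50. total_sold = 88
Final: stock = 50, total_sold = 88

Checking against threshold 11:
  After event 1: stock=95 > 11
  After event 2: stock=97 > 11
  After event 3: stock=80 > 11
  After event 4: stock=71 > 11
  After event 5: stock=76 > 11
  After event 6: stock=72 > 11
  After event 7: stock=76 > 11
  After event 8: stock=66 > 11
  After event 9: stock=56 > 11
  After event 10: stock=80 > 11
  After event 11: stock=67 > 11
  After event 12: stock=60 > 11
  After event 13: stock=75 > 11
  After event 14: stock=52 > 11
  After event 15: stock=50 > 11
Alert events: []. Count = 0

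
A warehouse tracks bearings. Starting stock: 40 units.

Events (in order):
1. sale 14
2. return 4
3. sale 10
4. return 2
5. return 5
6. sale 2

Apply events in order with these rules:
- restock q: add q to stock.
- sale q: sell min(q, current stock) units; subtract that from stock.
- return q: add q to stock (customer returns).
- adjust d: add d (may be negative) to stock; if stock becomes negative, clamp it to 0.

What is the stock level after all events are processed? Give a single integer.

Processing events:
Start: stock = 40
  Event 1 (sale 14): sell min(14,40)=14. stock: 40 - 14 = 26. total_sold = 14
  Event 2 (return 4): 26 + 4 = 30
  Event 3 (sale 10): sell min(10,30)=10. stock: 30 - 10 = 20. total_sold = 24
  Event 4 (return 2): 20 + 2 = 22
  Event 5 (return 5): 22 + 5 = 27
  Event 6 (sale 2): sell min(2,27)=2. stock: 27 - 2 = 25. total_sold = 26
Final: stock = 25, total_sold = 26

Answer: 25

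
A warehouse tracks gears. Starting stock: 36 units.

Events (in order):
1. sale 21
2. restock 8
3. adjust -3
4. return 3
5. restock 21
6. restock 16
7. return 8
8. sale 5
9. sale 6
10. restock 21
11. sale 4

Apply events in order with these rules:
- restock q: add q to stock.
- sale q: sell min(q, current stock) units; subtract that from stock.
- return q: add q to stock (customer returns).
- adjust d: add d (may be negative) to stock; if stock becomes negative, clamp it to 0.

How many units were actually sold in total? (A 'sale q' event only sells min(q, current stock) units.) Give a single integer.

Answer: 36

Derivation:
Processing events:
Start: stock = 36
  Event 1 (sale 21): sell min(21,36)=21. stock: 36 - 21 = 15. total_sold = 21
  Event 2 (restock 8): 15 + 8 = 23
  Event 3 (adjust -3): 23 + -3 = 20
  Event 4 (return 3): 20 + 3 = 23
  Event 5 (restock 21): 23 + 21 = 44
  Event 6 (restock 16): 44 + 16 = 60
  Event 7 (return 8): 60 + 8 = 68
  Event 8 (sale 5): sell min(5,68)=5. stock: 68 - 5 = 63. total_sold = 26
  Event 9 (sale 6): sell min(6,63)=6. stock: 63 - 6 = 57. total_sold = 32
  Event 10 (restock 21): 57 + 21 = 78
  Event 11 (sale 4): sell min(4,78)=4. stock: 78 - 4 = 74. total_sold = 36
Final: stock = 74, total_sold = 36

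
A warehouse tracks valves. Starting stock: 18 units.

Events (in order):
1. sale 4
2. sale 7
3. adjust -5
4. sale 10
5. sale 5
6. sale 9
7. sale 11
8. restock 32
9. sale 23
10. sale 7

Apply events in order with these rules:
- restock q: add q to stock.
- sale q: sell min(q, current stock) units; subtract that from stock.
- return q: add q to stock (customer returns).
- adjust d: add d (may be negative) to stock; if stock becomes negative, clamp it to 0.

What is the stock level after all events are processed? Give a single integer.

Answer: 2

Derivation:
Processing events:
Start: stock = 18
  Event 1 (sale 4): sell min(4,18)=4. stock: 18 - 4 = 14. total_sold = 4
  Event 2 (sale 7): sell min(7,14)=7. stock: 14 - 7 = 7. total_sold = 11
  Event 3 (adjust -5): 7 + -5 = 2
  Event 4 (sale 10): sell min(10,2)=2. stock: 2 - 2 = 0. total_sold = 13
  Event 5 (sale 5): sell min(5,0)=0. stock: 0 - 0 = 0. total_sold = 13
  Event 6 (sale 9): sell min(9,0)=0. stock: 0 - 0 = 0. total_sold = 13
  Event 7 (sale 11): sell min(11,0)=0. stock: 0 - 0 = 0. total_sold = 13
  Event 8 (restock 32): 0 + 32 = 32
  Event 9 (sale 23): sell min(23,32)=23. stock: 32 - 23 = 9. total_sold = 36
  Event 10 (sale 7): sell min(7,9)=7. stock: 9 - 7 = 2. total_sold = 43
Final: stock = 2, total_sold = 43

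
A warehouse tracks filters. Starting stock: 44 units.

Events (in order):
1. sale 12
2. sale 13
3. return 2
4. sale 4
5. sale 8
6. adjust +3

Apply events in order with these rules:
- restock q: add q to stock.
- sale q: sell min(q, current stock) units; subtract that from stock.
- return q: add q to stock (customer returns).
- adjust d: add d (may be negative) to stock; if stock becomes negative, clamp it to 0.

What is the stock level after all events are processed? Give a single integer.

Answer: 12

Derivation:
Processing events:
Start: stock = 44
  Event 1 (sale 12): sell min(12,44)=12. stock: 44 - 12 = 32. total_sold = 12
  Event 2 (sale 13): sell min(13,32)=13. stock: 32 - 13 = 19. total_sold = 25
  Event 3 (return 2): 19 + 2 = 21
  Event 4 (sale 4): sell min(4,21)=4. stock: 21 - 4 = 17. total_sold = 29
  Event 5 (sale 8): sell min(8,17)=8. stock: 17 - 8 = 9. total_sold = 37
  Event 6 (adjust +3): 9 + 3 = 12
Final: stock = 12, total_sold = 37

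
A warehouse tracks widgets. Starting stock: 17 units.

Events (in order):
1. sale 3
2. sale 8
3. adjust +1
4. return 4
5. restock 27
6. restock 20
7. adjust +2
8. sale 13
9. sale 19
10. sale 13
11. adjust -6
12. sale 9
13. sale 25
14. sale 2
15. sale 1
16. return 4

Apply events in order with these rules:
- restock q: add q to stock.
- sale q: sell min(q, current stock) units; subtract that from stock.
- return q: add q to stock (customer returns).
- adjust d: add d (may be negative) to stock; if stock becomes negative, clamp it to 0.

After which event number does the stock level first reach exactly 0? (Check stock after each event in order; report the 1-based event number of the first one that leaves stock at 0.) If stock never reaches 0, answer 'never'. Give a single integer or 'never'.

Answer: 12

Derivation:
Processing events:
Start: stock = 17
  Event 1 (sale 3): sell min(3,17)=3. stock: 17 - 3 = 14. total_sold = 3
  Event 2 (sale 8): sell min(8,14)=8. stock: 14 - 8 = 6. total_sold = 11
  Event 3 (adjust +1): 6 + 1 = 7
  Event 4 (return 4): 7 + 4 = 11
  Event 5 (restock 27): 11 + 27 = 38
  Event 6 (restock 20): 38 + 20 = 58
  Event 7 (adjust +2): 58 + 2 = 60
  Event 8 (sale 13): sell min(13,60)=13. stock: 60 - 13 = 47. total_sold = 24
  Event 9 (sale 19): sell min(19,47)=19. stock: 47 - 19 = 28. total_sold = 43
  Event 10 (sale 13): sell min(13,28)=13. stock: 28 - 13 = 15. total_sold = 56
  Event 11 (adjust -6): 15 + -6 = 9
  Event 12 (sale 9): sell min(9,9)=9. stock: 9 - 9 = 0. total_sold = 65
  Event 13 (sale 25): sell min(25,0)=0. stock: 0 - 0 = 0. total_sold = 65
  Event 14 (sale 2): sell min(2,0)=0. stock: 0 - 0 = 0. total_sold = 65
  Event 15 (sale 1): sell min(1,0)=0. stock: 0 - 0 = 0. total_sold = 65
  Event 16 (return 4): 0 + 4 = 4
Final: stock = 4, total_sold = 65

First zero at event 12.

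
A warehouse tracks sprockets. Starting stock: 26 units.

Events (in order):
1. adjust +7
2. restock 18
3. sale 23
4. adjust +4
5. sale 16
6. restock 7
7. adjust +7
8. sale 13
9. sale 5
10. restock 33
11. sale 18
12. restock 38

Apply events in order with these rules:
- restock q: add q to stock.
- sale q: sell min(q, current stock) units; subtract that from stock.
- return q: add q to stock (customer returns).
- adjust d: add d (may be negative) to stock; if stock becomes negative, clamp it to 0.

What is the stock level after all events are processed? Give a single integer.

Answer: 65

Derivation:
Processing events:
Start: stock = 26
  Event 1 (adjust +7): 26 + 7 = 33
  Event 2 (restock 18): 33 + 18 = 51
  Event 3 (sale 23): sell min(23,51)=23. stock: 51 - 23 = 28. total_sold = 23
  Event 4 (adjust +4): 28 + 4 = 32
  Event 5 (sale 16): sell min(16,32)=16. stock: 32 - 16 = 16. total_sold = 39
  Event 6 (restock 7): 16 + 7 = 23
  Event 7 (adjust +7): 23 + 7 = 30
  Event 8 (sale 13): sell min(13,30)=13. stock: 30 - 13 = 17. total_sold = 52
  Event 9 (sale 5): sell min(5,17)=5. stock: 17 - 5 = 12. total_sold = 57
  Event 10 (restock 33): 12 + 33 = 45
  Event 11 (sale 18): sell min(18,45)=18. stock: 45 - 18 = 27. total_sold = 75
  Event 12 (restock 38): 27 + 38 = 65
Final: stock = 65, total_sold = 75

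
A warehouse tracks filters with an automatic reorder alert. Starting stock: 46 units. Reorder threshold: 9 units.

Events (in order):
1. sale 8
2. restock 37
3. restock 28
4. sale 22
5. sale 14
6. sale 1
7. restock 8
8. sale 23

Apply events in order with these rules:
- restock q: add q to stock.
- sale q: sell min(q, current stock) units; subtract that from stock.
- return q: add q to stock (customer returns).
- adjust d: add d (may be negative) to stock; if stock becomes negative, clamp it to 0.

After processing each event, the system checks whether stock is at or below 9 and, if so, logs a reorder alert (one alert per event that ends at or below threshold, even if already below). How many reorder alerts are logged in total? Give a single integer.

Processing events:
Start: stock = 46
  Event 1 (sale 8): sell min(8,46)=8. stock: 46 - 8 = 38. total_sold = 8
  Event 2 (restock 37): 38 + 37 = 75
  Event 3 (restock 28): 75 + 28 = 103
  Event 4 (sale 22): sell min(22,103)=22. stock: 103 - 22 = 81. total_sold = 30
  Event 5 (sale 14): sell min(14,81)=14. stock: 81 - 14 = 67. total_sold = 44
  Event 6 (sale 1): sell min(1,67)=1. stock: 67 - 1 = 66. total_sold = 45
  Event 7 (restock 8): 66 + 8 = 74
  Event 8 (sale 23): sell min(23,74)=23. stock: 74 - 23 = 51. total_sold = 68
Final: stock = 51, total_sold = 68

Checking against threshold 9:
  After event 1: stock=38 > 9
  After event 2: stock=75 > 9
  After event 3: stock=103 > 9
  After event 4: stock=81 > 9
  After event 5: stock=67 > 9
  After event 6: stock=66 > 9
  After event 7: stock=74 > 9
  After event 8: stock=51 > 9
Alert events: []. Count = 0

Answer: 0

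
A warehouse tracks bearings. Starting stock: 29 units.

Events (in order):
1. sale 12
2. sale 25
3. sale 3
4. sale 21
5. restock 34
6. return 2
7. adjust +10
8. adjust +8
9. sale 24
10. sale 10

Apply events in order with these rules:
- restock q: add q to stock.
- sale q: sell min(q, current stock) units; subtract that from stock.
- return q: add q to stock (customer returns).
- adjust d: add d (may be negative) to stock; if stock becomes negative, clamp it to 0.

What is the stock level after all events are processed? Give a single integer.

Answer: 20

Derivation:
Processing events:
Start: stock = 29
  Event 1 (sale 12): sell min(12,29)=12. stock: 29 - 12 = 17. total_sold = 12
  Event 2 (sale 25): sell min(25,17)=17. stock: 17 - 17 = 0. total_sold = 29
  Event 3 (sale 3): sell min(3,0)=0. stock: 0 - 0 = 0. total_sold = 29
  Event 4 (sale 21): sell min(21,0)=0. stock: 0 - 0 = 0. total_sold = 29
  Event 5 (restock 34): 0 + 34 = 34
  Event 6 (return 2): 34 + 2 = 36
  Event 7 (adjust +10): 36 + 10 = 46
  Event 8 (adjust +8): 46 + 8 = 54
  Event 9 (sale 24): sell min(24,54)=24. stock: 54 - 24 = 30. total_sold = 53
  Event 10 (sale 10): sell min(10,30)=10. stock: 30 - 10 = 20. total_sold = 63
Final: stock = 20, total_sold = 63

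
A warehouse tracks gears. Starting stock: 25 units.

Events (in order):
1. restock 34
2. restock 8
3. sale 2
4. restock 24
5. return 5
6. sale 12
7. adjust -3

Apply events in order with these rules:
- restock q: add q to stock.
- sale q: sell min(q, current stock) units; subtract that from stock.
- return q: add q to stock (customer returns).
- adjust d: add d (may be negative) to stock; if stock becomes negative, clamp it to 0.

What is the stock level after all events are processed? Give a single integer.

Answer: 79

Derivation:
Processing events:
Start: stock = 25
  Event 1 (restock 34): 25 + 34 = 59
  Event 2 (restock 8): 59 + 8 = 67
  Event 3 (sale 2): sell min(2,67)=2. stock: 67 - 2 = 65. total_sold = 2
  Event 4 (restock 24): 65 + 24 = 89
  Event 5 (return 5): 89 + 5 = 94
  Event 6 (sale 12): sell min(12,94)=12. stock: 94 - 12 = 82. total_sold = 14
  Event 7 (adjust -3): 82 + -3 = 79
Final: stock = 79, total_sold = 14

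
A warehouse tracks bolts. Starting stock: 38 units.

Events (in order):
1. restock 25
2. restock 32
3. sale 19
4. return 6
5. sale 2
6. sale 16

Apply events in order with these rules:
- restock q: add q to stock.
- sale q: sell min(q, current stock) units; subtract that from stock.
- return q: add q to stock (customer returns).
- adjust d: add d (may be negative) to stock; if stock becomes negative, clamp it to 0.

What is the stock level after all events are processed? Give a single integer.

Answer: 64

Derivation:
Processing events:
Start: stock = 38
  Event 1 (restock 25): 38 + 25 = 63
  Event 2 (restock 32): 63 + 32 = 95
  Event 3 (sale 19): sell min(19,95)=19. stock: 95 - 19 = 76. total_sold = 19
  Event 4 (return 6): 76 + 6 = 82
  Event 5 (sale 2): sell min(2,82)=2. stock: 82 - 2 = 80. total_sold = 21
  Event 6 (sale 16): sell min(16,80)=16. stock: 80 - 16 = 64. total_sold = 37
Final: stock = 64, total_sold = 37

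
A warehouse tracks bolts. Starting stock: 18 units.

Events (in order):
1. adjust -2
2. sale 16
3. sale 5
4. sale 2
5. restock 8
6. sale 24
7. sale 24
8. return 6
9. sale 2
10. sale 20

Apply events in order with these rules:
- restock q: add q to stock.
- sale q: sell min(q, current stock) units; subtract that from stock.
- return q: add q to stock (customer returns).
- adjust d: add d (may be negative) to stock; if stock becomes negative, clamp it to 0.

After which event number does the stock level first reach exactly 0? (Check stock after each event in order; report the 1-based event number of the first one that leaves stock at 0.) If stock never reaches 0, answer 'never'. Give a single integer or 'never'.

Answer: 2

Derivation:
Processing events:
Start: stock = 18
  Event 1 (adjust -2): 18 + -2 = 16
  Event 2 (sale 16): sell min(16,16)=16. stock: 16 - 16 = 0. total_sold = 16
  Event 3 (sale 5): sell min(5,0)=0. stock: 0 - 0 = 0. total_sold = 16
  Event 4 (sale 2): sell min(2,0)=0. stock: 0 - 0 = 0. total_sold = 16
  Event 5 (restock 8): 0 + 8 = 8
  Event 6 (sale 24): sell min(24,8)=8. stock: 8 - 8 = 0. total_sold = 24
  Event 7 (sale 24): sell min(24,0)=0. stock: 0 - 0 = 0. total_sold = 24
  Event 8 (return 6): 0 + 6 = 6
  Event 9 (sale 2): sell min(2,6)=2. stock: 6 - 2 = 4. total_sold = 26
  Event 10 (sale 20): sell min(20,4)=4. stock: 4 - 4 = 0. total_sold = 30
Final: stock = 0, total_sold = 30

First zero at event 2.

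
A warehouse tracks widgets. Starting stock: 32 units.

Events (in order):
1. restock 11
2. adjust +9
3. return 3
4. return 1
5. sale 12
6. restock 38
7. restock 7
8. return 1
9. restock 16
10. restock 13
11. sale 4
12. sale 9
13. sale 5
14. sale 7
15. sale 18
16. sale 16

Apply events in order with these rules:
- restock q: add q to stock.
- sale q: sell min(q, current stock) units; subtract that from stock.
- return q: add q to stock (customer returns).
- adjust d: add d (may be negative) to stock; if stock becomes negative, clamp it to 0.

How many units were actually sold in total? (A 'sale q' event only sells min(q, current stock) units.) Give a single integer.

Processing events:
Start: stock = 32
  Event 1 (restock 11): 32 + 11 = 43
  Event 2 (adjust +9): 43 + 9 = 52
  Event 3 (return 3): 52 + 3 = 55
  Event 4 (return 1): 55 + 1 = 56
  Event 5 (sale 12): sell min(12,56)=12. stock: 56 - 12 = 44. total_sold = 12
  Event 6 (restock 38): 44 + 38 = 82
  Event 7 (restock 7): 82 + 7 = 89
  Event 8 (return 1): 89 + 1 = 90
  Event 9 (restock 16): 90 + 16 = 106
  Event 10 (restock 13): 106 + 13 = 119
  Event 11 (sale 4): sell min(4,119)=4. stock: 119 - 4 = 115. total_sold = 16
  Event 12 (sale 9): sell min(9,115)=9. stock: 115 - 9 = 106. total_sold = 25
  Event 13 (sale 5): sell min(5,106)=5. stock: 106 - 5 = 101. total_sold = 30
  Event 14 (sale 7): sell min(7,101)=7. stock: 101 - 7 = 94. total_sold = 37
  Event 15 (sale 18): sell min(18,94)=18. stock: 94 - 18 = 76. total_sold = 55
  Event 16 (sale 16): sell min(16,76)=16. stock: 76 - 16 = 60. total_sold = 71
Final: stock = 60, total_sold = 71

Answer: 71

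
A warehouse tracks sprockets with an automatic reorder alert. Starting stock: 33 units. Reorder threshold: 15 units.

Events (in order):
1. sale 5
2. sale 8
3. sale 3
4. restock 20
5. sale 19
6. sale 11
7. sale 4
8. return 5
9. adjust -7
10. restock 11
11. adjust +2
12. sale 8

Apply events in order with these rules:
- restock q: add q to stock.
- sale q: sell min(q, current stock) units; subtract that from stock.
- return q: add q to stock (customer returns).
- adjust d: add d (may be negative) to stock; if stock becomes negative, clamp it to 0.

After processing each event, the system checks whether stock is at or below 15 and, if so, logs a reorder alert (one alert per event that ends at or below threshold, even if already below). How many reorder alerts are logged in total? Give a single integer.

Processing events:
Start: stock = 33
  Event 1 (sale 5): sell min(5,33)=5. stock: 33 - 5 = 28. total_sold = 5
  Event 2 (sale 8): sell min(8,28)=8. stock: 28 - 8 = 20. total_sold = 13
  Event 3 (sale 3): sell min(3,20)=3. stock: 20 - 3 = 17. total_sold = 16
  Event 4 (restock 20): 17 + 20 = 37
  Event 5 (sale 19): sell min(19,37)=19. stock: 37 - 19 = 18. total_sold = 35
  Event 6 (sale 11): sell min(11,18)=11. stock: 18 - 11 = 7. total_sold = 46
  Event 7 (sale 4): sell min(4,7)=4. stock: 7 - 4 = 3. total_sold = 50
  Event 8 (return 5): 3 + 5 = 8
  Event 9 (adjust -7): 8 + -7 = 1
  Event 10 (restock 11): 1 + 11 = 12
  Event 11 (adjust +2): 12 + 2 = 14
  Event 12 (sale 8): sell min(8,14)=8. stock: 14 - 8 = 6. total_sold = 58
Final: stock = 6, total_sold = 58

Checking against threshold 15:
  After event 1: stock=28 > 15
  After event 2: stock=20 > 15
  After event 3: stock=17 > 15
  After event 4: stock=37 > 15
  After event 5: stock=18 > 15
  After event 6: stock=7 <= 15 -> ALERT
  After event 7: stock=3 <= 15 -> ALERT
  After event 8: stock=8 <= 15 -> ALERT
  After event 9: stock=1 <= 15 -> ALERT
  After event 10: stock=12 <= 15 -> ALERT
  After event 11: stock=14 <= 15 -> ALERT
  After event 12: stock=6 <= 15 -> ALERT
Alert events: [6, 7, 8, 9, 10, 11, 12]. Count = 7

Answer: 7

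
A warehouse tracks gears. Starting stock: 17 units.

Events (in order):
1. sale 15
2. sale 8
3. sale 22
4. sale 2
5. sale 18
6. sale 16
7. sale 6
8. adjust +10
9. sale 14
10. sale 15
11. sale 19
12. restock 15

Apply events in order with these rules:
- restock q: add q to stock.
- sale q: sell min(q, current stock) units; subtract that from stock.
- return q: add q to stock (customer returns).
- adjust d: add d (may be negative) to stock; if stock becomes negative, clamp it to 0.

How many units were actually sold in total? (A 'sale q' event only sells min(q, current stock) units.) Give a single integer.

Answer: 27

Derivation:
Processing events:
Start: stock = 17
  Event 1 (sale 15): sell min(15,17)=15. stock: 17 - 15 = 2. total_sold = 15
  Event 2 (sale 8): sell min(8,2)=2. stock: 2 - 2 = 0. total_sold = 17
  Event 3 (sale 22): sell min(22,0)=0. stock: 0 - 0 = 0. total_sold = 17
  Event 4 (sale 2): sell min(2,0)=0. stock: 0 - 0 = 0. total_sold = 17
  Event 5 (sale 18): sell min(18,0)=0. stock: 0 - 0 = 0. total_sold = 17
  Event 6 (sale 16): sell min(16,0)=0. stock: 0 - 0 = 0. total_sold = 17
  Event 7 (sale 6): sell min(6,0)=0. stock: 0 - 0 = 0. total_sold = 17
  Event 8 (adjust +10): 0 + 10 = 10
  Event 9 (sale 14): sell min(14,10)=10. stock: 10 - 10 = 0. total_sold = 27
  Event 10 (sale 15): sell min(15,0)=0. stock: 0 - 0 = 0. total_sold = 27
  Event 11 (sale 19): sell min(19,0)=0. stock: 0 - 0 = 0. total_sold = 27
  Event 12 (restock 15): 0 + 15 = 15
Final: stock = 15, total_sold = 27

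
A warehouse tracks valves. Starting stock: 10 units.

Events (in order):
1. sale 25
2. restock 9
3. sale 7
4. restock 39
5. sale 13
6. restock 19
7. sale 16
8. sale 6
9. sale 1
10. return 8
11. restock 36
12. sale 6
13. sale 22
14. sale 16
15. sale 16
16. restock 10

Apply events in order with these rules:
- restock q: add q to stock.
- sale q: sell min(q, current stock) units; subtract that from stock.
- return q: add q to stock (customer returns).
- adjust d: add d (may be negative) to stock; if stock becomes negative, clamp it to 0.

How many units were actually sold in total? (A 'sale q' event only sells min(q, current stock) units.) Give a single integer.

Answer: 113

Derivation:
Processing events:
Start: stock = 10
  Event 1 (sale 25): sell min(25,10)=10. stock: 10 - 10 = 0. total_sold = 10
  Event 2 (restock 9): 0 + 9 = 9
  Event 3 (sale 7): sell min(7,9)=7. stock: 9 - 7 = 2. total_sold = 17
  Event 4 (restock 39): 2 + 39 = 41
  Event 5 (sale 13): sell min(13,41)=13. stock: 41 - 13 = 28. total_sold = 30
  Event 6 (restock 19): 28 + 19 = 47
  Event 7 (sale 16): sell min(16,47)=16. stock: 47 - 16 = 31. total_sold = 46
  Event 8 (sale 6): sell min(6,31)=6. stock: 31 - 6 = 25. total_sold = 52
  Event 9 (sale 1): sell min(1,25)=1. stock: 25 - 1 = 24. total_sold = 53
  Event 10 (return 8): 24 + 8 = 32
  Event 11 (restock 36): 32 + 36 = 68
  Event 12 (sale 6): sell min(6,68)=6. stock: 68 - 6 = 62. total_sold = 59
  Event 13 (sale 22): sell min(22,62)=22. stock: 62 - 22 = 40. total_sold = 81
  Event 14 (sale 16): sell min(16,40)=16. stock: 40 - 16 = 24. total_sold = 97
  Event 15 (sale 16): sell min(16,24)=16. stock: 24 - 16 = 8. total_sold = 113
  Event 16 (restock 10): 8 + 10 = 18
Final: stock = 18, total_sold = 113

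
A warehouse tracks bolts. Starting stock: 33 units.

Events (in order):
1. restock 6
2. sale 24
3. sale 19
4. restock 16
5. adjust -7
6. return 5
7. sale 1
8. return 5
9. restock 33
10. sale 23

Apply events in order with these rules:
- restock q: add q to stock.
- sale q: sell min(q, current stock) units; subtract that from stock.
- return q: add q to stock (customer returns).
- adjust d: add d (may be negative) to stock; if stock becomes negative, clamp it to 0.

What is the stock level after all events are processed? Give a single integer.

Processing events:
Start: stock = 33
  Event 1 (restock 6): 33 + 6 = 39
  Event 2 (sale 24): sell min(24,39)=24. stock: 39 - 24 = 15. total_sold = 24
  Event 3 (sale 19): sell min(19,15)=15. stock: 15 - 15 = 0. total_sold = 39
  Event 4 (restock 16): 0 + 16 = 16
  Event 5 (adjust -7): 16 + -7 = 9
  Event 6 (return 5): 9 + 5 = 14
  Event 7 (sale 1): sell min(1,14)=1. stock: 14 - 1 = 13. total_sold = 40
  Event 8 (return 5): 13 + 5 = 18
  Event 9 (restock 33): 18 + 33 = 51
  Event 10 (sale 23): sell min(23,51)=23. stock: 51 - 23 = 28. total_sold = 63
Final: stock = 28, total_sold = 63

Answer: 28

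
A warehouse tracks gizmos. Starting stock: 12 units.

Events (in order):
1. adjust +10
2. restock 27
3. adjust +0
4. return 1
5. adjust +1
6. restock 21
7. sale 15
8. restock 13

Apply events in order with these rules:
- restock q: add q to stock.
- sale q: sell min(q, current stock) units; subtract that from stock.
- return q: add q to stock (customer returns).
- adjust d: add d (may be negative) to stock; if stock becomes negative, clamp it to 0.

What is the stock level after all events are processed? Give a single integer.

Answer: 70

Derivation:
Processing events:
Start: stock = 12
  Event 1 (adjust +10): 12 + 10 = 22
  Event 2 (restock 27): 22 + 27 = 49
  Event 3 (adjust +0): 49 + 0 = 49
  Event 4 (return 1): 49 + 1 = 50
  Event 5 (adjust +1): 50 + 1 = 51
  Event 6 (restock 21): 51 + 21 = 72
  Event 7 (sale 15): sell min(15,72)=15. stock: 72 - 15 = 57. total_sold = 15
  Event 8 (restock 13): 57 + 13 = 70
Final: stock = 70, total_sold = 15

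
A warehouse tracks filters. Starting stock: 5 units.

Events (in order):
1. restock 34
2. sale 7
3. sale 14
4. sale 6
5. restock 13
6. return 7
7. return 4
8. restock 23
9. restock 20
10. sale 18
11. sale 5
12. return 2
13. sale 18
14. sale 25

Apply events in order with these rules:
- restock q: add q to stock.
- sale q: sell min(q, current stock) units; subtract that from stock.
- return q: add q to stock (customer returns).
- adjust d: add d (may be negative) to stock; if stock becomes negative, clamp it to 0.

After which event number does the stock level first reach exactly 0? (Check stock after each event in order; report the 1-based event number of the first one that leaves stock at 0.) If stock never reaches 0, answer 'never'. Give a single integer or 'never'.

Processing events:
Start: stock = 5
  Event 1 (restock 34): 5 + 34 = 39
  Event 2 (sale 7): sell min(7,39)=7. stock: 39 - 7 = 32. total_sold = 7
  Event 3 (sale 14): sell min(14,32)=14. stock: 32 - 14 = 18. total_sold = 21
  Event 4 (sale 6): sell min(6,18)=6. stock: 18 - 6 = 12. total_sold = 27
  Event 5 (restock 13): 12 + 13 = 25
  Event 6 (return 7): 25 + 7 = 32
  Event 7 (return 4): 32 + 4 = 36
  Event 8 (restock 23): 36 + 23 = 59
  Event 9 (restock 20): 59 + 20 = 79
  Event 10 (sale 18): sell min(18,79)=18. stock: 79 - 18 = 61. total_sold = 45
  Event 11 (sale 5): sell min(5,61)=5. stock: 61 - 5 = 56. total_sold = 50
  Event 12 (return 2): 56 + 2 = 58
  Event 13 (sale 18): sell min(18,58)=18. stock: 58 - 18 = 40. total_sold = 68
  Event 14 (sale 25): sell min(25,40)=25. stock: 40 - 25 = 15. total_sold = 93
Final: stock = 15, total_sold = 93

Stock never reaches 0.

Answer: never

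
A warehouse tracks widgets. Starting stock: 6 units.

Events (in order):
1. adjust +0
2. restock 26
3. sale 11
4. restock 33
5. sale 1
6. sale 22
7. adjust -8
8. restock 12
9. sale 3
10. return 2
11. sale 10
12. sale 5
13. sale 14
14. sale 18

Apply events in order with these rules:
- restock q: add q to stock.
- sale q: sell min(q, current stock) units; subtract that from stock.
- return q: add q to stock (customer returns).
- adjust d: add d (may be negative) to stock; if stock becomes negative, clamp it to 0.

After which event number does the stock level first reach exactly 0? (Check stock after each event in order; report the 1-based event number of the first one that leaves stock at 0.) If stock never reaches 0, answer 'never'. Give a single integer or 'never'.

Answer: 14

Derivation:
Processing events:
Start: stock = 6
  Event 1 (adjust +0): 6 + 0 = 6
  Event 2 (restock 26): 6 + 26 = 32
  Event 3 (sale 11): sell min(11,32)=11. stock: 32 - 11 = 21. total_sold = 11
  Event 4 (restock 33): 21 + 33 = 54
  Event 5 (sale 1): sell min(1,54)=1. stock: 54 - 1 = 53. total_sold = 12
  Event 6 (sale 22): sell min(22,53)=22. stock: 53 - 22 = 31. total_sold = 34
  Event 7 (adjust -8): 31 + -8 = 23
  Event 8 (restock 12): 23 + 12 = 35
  Event 9 (sale 3): sell min(3,35)=3. stock: 35 - 3 = 32. total_sold = 37
  Event 10 (return 2): 32 + 2 = 34
  Event 11 (sale 10): sell min(10,34)=10. stock: 34 - 10 = 24. total_sold = 47
  Event 12 (sale 5): sell min(5,24)=5. stock: 24 - 5 = 19. total_sold = 52
  Event 13 (sale 14): sell min(14,19)=14. stock: 19 - 14 = 5. total_sold = 66
  Event 14 (sale 18): sell min(18,5)=5. stock: 5 - 5 = 0. total_sold = 71
Final: stock = 0, total_sold = 71

First zero at event 14.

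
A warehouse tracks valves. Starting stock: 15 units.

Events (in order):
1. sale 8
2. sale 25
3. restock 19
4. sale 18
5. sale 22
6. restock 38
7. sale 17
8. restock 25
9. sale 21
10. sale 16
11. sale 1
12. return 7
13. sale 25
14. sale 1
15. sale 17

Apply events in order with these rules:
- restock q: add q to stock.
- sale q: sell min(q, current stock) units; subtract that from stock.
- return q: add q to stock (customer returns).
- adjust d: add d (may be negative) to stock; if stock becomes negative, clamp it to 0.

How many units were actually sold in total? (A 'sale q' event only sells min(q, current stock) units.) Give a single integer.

Answer: 104

Derivation:
Processing events:
Start: stock = 15
  Event 1 (sale 8): sell min(8,15)=8. stock: 15 - 8 = 7. total_sold = 8
  Event 2 (sale 25): sell min(25,7)=7. stock: 7 - 7 = 0. total_sold = 15
  Event 3 (restock 19): 0 + 19 = 19
  Event 4 (sale 18): sell min(18,19)=18. stock: 19 - 18 = 1. total_sold = 33
  Event 5 (sale 22): sell min(22,1)=1. stock: 1 - 1 = 0. total_sold = 34
  Event 6 (restock 38): 0 + 38 = 38
  Event 7 (sale 17): sell min(17,38)=17. stock: 38 - 17 = 21. total_sold = 51
  Event 8 (restock 25): 21 + 25 = 46
  Event 9 (sale 21): sell min(21,46)=21. stock: 46 - 21 = 25. total_sold = 72
  Event 10 (sale 16): sell min(16,25)=16. stock: 25 - 16 = 9. total_sold = 88
  Event 11 (sale 1): sell min(1,9)=1. stock: 9 - 1 = 8. total_sold = 89
  Event 12 (return 7): 8 + 7 = 15
  Event 13 (sale 25): sell min(25,15)=15. stock: 15 - 15 = 0. total_sold = 104
  Event 14 (sale 1): sell min(1,0)=0. stock: 0 - 0 = 0. total_sold = 104
  Event 15 (sale 17): sell min(17,0)=0. stock: 0 - 0 = 0. total_sold = 104
Final: stock = 0, total_sold = 104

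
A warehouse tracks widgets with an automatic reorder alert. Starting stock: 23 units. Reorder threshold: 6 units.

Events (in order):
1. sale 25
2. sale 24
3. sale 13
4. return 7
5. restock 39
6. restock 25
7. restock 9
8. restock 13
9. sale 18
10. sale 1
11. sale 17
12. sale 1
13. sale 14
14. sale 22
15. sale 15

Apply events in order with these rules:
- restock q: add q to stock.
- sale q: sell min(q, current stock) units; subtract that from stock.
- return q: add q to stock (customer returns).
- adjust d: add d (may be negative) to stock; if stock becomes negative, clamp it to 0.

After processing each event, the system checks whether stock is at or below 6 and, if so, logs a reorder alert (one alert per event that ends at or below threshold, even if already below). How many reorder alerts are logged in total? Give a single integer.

Answer: 4

Derivation:
Processing events:
Start: stock = 23
  Event 1 (sale 25): sell min(25,23)=23. stock: 23 - 23 = 0. total_sold = 23
  Event 2 (sale 24): sell min(24,0)=0. stock: 0 - 0 = 0. total_sold = 23
  Event 3 (sale 13): sell min(13,0)=0. stock: 0 - 0 = 0. total_sold = 23
  Event 4 (return 7): 0 + 7 = 7
  Event 5 (restock 39): 7 + 39 = 46
  Event 6 (restock 25): 46 + 25 = 71
  Event 7 (restock 9): 71 + 9 = 80
  Event 8 (restock 13): 80 + 13 = 93
  Event 9 (sale 18): sell min(18,93)=18. stock: 93 - 18 = 75. total_sold = 41
  Event 10 (sale 1): sell min(1,75)=1. stock: 75 - 1 = 74. total_sold = 42
  Event 11 (sale 17): sell min(17,74)=17. stock: 74 - 17 = 57. total_sold = 59
  Event 12 (sale 1): sell min(1,57)=1. stock: 57 - 1 = 56. total_sold = 60
  Event 13 (sale 14): sell min(14,56)=14. stock: 56 - 14 = 42. total_sold = 74
  Event 14 (sale 22): sell min(22,42)=22. stock: 42 - 22 = 20. total_sold = 96
  Event 15 (sale 15): sell min(15,20)=15. stock: 20 - 15 = 5. total_sold = 111
Final: stock = 5, total_sold = 111

Checking against threshold 6:
  After event 1: stock=0 <= 6 -> ALERT
  After event 2: stock=0 <= 6 -> ALERT
  After event 3: stock=0 <= 6 -> ALERT
  After event 4: stock=7 > 6
  After event 5: stock=46 > 6
  After event 6: stock=71 > 6
  After event 7: stock=80 > 6
  After event 8: stock=93 > 6
  After event 9: stock=75 > 6
  After event 10: stock=74 > 6
  After event 11: stock=57 > 6
  After event 12: stock=56 > 6
  After event 13: stock=42 > 6
  After event 14: stock=20 > 6
  After event 15: stock=5 <= 6 -> ALERT
Alert events: [1, 2, 3, 15]. Count = 4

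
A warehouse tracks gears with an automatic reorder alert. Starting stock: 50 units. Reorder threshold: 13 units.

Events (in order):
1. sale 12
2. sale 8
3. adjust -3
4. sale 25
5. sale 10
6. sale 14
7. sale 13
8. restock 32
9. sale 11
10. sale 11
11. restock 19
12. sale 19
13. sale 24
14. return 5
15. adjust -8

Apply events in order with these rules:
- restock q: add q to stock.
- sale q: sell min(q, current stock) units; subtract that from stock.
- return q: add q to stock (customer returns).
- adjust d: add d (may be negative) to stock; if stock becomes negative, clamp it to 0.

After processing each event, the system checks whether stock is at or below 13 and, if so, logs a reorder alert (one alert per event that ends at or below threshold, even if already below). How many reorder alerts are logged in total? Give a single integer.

Answer: 9

Derivation:
Processing events:
Start: stock = 50
  Event 1 (sale 12): sell min(12,50)=12. stock: 50 - 12 = 38. total_sold = 12
  Event 2 (sale 8): sell min(8,38)=8. stock: 38 - 8 = 30. total_sold = 20
  Event 3 (adjust -3): 30 + -3 = 27
  Event 4 (sale 25): sell min(25,27)=25. stock: 27 - 25 = 2. total_sold = 45
  Event 5 (sale 10): sell min(10,2)=2. stock: 2 - 2 = 0. total_sold = 47
  Event 6 (sale 14): sell min(14,0)=0. stock: 0 - 0 = 0. total_sold = 47
  Event 7 (sale 13): sell min(13,0)=0. stock: 0 - 0 = 0. total_sold = 47
  Event 8 (restock 32): 0 + 32 = 32
  Event 9 (sale 11): sell min(11,32)=11. stock: 32 - 11 = 21. total_sold = 58
  Event 10 (sale 11): sell min(11,21)=11. stock: 21 - 11 = 10. total_sold = 69
  Event 11 (restock 19): 10 + 19 = 29
  Event 12 (sale 19): sell min(19,29)=19. stock: 29 - 19 = 10. total_sold = 88
  Event 13 (sale 24): sell min(24,10)=10. stock: 10 - 10 = 0. total_sold = 98
  Event 14 (return 5): 0 + 5 = 5
  Event 15 (adjust -8): 5 + -8 = 0 (clamped to 0)
Final: stock = 0, total_sold = 98

Checking against threshold 13:
  After event 1: stock=38 > 13
  After event 2: stock=30 > 13
  After event 3: stock=27 > 13
  After event 4: stock=2 <= 13 -> ALERT
  After event 5: stock=0 <= 13 -> ALERT
  After event 6: stock=0 <= 13 -> ALERT
  After event 7: stock=0 <= 13 -> ALERT
  After event 8: stock=32 > 13
  After event 9: stock=21 > 13
  After event 10: stock=10 <= 13 -> ALERT
  After event 11: stock=29 > 13
  After event 12: stock=10 <= 13 -> ALERT
  After event 13: stock=0 <= 13 -> ALERT
  After event 14: stock=5 <= 13 -> ALERT
  After event 15: stock=0 <= 13 -> ALERT
Alert events: [4, 5, 6, 7, 10, 12, 13, 14, 15]. Count = 9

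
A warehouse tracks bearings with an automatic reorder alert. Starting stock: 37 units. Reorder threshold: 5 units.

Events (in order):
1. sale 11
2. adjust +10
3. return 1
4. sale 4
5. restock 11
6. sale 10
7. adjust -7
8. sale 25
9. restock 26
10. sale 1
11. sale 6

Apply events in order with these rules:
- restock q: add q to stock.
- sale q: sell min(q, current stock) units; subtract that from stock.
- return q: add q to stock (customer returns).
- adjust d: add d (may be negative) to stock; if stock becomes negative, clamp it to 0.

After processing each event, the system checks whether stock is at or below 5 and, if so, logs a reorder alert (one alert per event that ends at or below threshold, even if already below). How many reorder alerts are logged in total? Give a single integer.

Answer: 1

Derivation:
Processing events:
Start: stock = 37
  Event 1 (sale 11): sell min(11,37)=11. stock: 37 - 11 = 26. total_sold = 11
  Event 2 (adjust +10): 26 + 10 = 36
  Event 3 (return 1): 36 + 1 = 37
  Event 4 (sale 4): sell min(4,37)=4. stock: 37 - 4 = 33. total_sold = 15
  Event 5 (restock 11): 33 + 11 = 44
  Event 6 (sale 10): sell min(10,44)=10. stock: 44 - 10 = 34. total_sold = 25
  Event 7 (adjust -7): 34 + -7 = 27
  Event 8 (sale 25): sell min(25,27)=25. stock: 27 - 25 = 2. total_sold = 50
  Event 9 (restock 26): 2 + 26 = 28
  Event 10 (sale 1): sell min(1,28)=1. stock: 28 - 1 = 27. total_sold = 51
  Event 11 (sale 6): sell min(6,27)=6. stock: 27 - 6 = 21. total_sold = 57
Final: stock = 21, total_sold = 57

Checking against threshold 5:
  After event 1: stock=26 > 5
  After event 2: stock=36 > 5
  After event 3: stock=37 > 5
  After event 4: stock=33 > 5
  After event 5: stock=44 > 5
  After event 6: stock=34 > 5
  After event 7: stock=27 > 5
  After event 8: stock=2 <= 5 -> ALERT
  After event 9: stock=28 > 5
  After event 10: stock=27 > 5
  After event 11: stock=21 > 5
Alert events: [8]. Count = 1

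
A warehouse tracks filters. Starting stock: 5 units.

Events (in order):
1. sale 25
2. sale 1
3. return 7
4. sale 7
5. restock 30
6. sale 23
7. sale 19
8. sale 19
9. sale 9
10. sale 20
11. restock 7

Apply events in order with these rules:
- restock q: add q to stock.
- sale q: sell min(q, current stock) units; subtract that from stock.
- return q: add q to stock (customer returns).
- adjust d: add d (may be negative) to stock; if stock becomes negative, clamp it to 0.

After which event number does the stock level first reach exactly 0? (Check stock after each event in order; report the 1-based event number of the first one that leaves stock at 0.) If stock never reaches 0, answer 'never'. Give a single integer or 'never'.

Processing events:
Start: stock = 5
  Event 1 (sale 25): sell min(25,5)=5. stock: 5 - 5 = 0. total_sold = 5
  Event 2 (sale 1): sell min(1,0)=0. stock: 0 - 0 = 0. total_sold = 5
  Event 3 (return 7): 0 + 7 = 7
  Event 4 (sale 7): sell min(7,7)=7. stock: 7 - 7 = 0. total_sold = 12
  Event 5 (restock 30): 0 + 30 = 30
  Event 6 (sale 23): sell min(23,30)=23. stock: 30 - 23 = 7. total_sold = 35
  Event 7 (sale 19): sell min(19,7)=7. stock: 7 - 7 = 0. total_sold = 42
  Event 8 (sale 19): sell min(19,0)=0. stock: 0 - 0 = 0. total_sold = 42
  Event 9 (sale 9): sell min(9,0)=0. stock: 0 - 0 = 0. total_sold = 42
  Event 10 (sale 20): sell min(20,0)=0. stock: 0 - 0 = 0. total_sold = 42
  Event 11 (restock 7): 0 + 7 = 7
Final: stock = 7, total_sold = 42

First zero at event 1.

Answer: 1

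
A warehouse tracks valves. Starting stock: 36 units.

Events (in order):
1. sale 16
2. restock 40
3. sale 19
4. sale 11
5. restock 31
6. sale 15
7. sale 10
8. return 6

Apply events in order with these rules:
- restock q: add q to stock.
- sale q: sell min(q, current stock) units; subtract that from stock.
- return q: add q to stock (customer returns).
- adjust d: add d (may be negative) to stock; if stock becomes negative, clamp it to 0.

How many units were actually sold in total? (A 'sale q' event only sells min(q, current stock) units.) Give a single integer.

Processing events:
Start: stock = 36
  Event 1 (sale 16): sell min(16,36)=16. stock: 36 - 16 = 20. total_sold = 16
  Event 2 (restock 40): 20 + 40 = 60
  Event 3 (sale 19): sell min(19,60)=19. stock: 60 - 19 = 41. total_sold = 35
  Event 4 (sale 11): sell min(11,41)=11. stock: 41 - 11 = 30. total_sold = 46
  Event 5 (restock 31): 30 + 31 = 61
  Event 6 (sale 15): sell min(15,61)=15. stock: 61 - 15 = 46. total_sold = 61
  Event 7 (sale 10): sell min(10,46)=10. stock: 46 - 10 = 36. total_sold = 71
  Event 8 (return 6): 36 + 6 = 42
Final: stock = 42, total_sold = 71

Answer: 71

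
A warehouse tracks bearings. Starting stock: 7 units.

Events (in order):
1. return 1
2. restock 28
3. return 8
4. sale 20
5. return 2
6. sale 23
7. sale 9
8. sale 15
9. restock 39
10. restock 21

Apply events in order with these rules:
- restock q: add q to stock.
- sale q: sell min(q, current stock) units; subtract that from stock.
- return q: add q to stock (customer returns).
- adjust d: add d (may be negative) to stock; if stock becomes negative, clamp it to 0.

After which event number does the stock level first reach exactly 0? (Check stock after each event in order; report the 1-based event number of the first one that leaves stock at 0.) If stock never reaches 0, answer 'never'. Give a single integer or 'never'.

Processing events:
Start: stock = 7
  Event 1 (return 1): 7 + 1 = 8
  Event 2 (restock 28): 8 + 28 = 36
  Event 3 (return 8): 36 + 8 = 44
  Event 4 (sale 20): sell min(20,44)=20. stock: 44 - 20 = 24. total_sold = 20
  Event 5 (return 2): 24 + 2 = 26
  Event 6 (sale 23): sell min(23,26)=23. stock: 26 - 23 = 3. total_sold = 43
  Event 7 (sale 9): sell min(9,3)=3. stock: 3 - 3 = 0. total_sold = 46
  Event 8 (sale 15): sell min(15,0)=0. stock: 0 - 0 = 0. total_sold = 46
  Event 9 (restock 39): 0 + 39 = 39
  Event 10 (restock 21): 39 + 21 = 60
Final: stock = 60, total_sold = 46

First zero at event 7.

Answer: 7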